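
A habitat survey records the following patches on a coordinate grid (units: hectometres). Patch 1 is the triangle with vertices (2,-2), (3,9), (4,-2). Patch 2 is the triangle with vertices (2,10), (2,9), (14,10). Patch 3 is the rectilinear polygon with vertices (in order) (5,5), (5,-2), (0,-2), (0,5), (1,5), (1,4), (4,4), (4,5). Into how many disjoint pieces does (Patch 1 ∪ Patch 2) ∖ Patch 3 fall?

(Patch 1 ∪ Patch 2) ∖ Patch 3 splits into 2 disjoint pieces (area 2.2727, area 6).

2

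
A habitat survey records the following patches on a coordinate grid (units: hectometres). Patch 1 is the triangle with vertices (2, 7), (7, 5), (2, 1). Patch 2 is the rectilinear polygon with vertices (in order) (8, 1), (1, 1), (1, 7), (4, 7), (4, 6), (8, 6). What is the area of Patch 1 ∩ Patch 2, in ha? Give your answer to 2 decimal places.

The intersection is the polygon with vertices (4,6.2), (4,6), (4.5,6), (7,5), (2,1), (2,7).
By the shoelace formula its area is 14.95.

14.95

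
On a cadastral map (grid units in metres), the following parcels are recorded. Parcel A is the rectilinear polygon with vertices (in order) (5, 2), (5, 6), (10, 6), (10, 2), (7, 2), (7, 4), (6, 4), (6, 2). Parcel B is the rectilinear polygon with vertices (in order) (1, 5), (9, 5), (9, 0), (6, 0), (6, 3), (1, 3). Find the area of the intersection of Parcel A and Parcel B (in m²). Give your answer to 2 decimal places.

9.00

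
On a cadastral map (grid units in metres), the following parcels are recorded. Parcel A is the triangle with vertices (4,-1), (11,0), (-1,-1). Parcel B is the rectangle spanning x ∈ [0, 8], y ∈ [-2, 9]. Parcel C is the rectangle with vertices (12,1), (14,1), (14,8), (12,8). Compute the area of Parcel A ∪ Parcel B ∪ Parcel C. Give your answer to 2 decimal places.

102.31

By inclusion–exclusion:
Individual areas: |Parcel A| = 2.5, |Parcel B| = 88, |Parcel C| = 14.
|Parcel A∩Parcel B| = 2.1905.
|Parcel A∩Parcel C| = 0.
|Parcel B∩Parcel C| = 0 (no overlap).
|Parcel A∩Parcel B∩Parcel C| = 0.
|Parcel A ∪ Parcel B ∪ Parcel C| = 104.5 − 2.1905 + 0 = 102.31.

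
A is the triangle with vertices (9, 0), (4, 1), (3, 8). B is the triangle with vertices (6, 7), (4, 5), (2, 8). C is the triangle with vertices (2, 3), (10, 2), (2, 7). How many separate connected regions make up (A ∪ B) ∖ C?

(A ∪ B) ∖ C splits into 2 disjoint pieces (area 8.0417, area 4.7007).

2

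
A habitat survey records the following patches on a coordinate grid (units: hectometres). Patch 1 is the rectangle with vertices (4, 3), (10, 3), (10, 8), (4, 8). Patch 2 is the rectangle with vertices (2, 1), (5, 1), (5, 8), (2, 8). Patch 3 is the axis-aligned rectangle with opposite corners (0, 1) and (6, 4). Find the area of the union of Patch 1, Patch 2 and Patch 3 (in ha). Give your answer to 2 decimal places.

54.00

By inclusion–exclusion:
Individual areas: |Patch 1| = 30, |Patch 2| = 21, |Patch 3| = 18.
|Patch 1∩Patch 2|: x∈[4,5], y∈[3,8] → 1·5 = 5.
|Patch 1∩Patch 3|: x∈[4,6], y∈[3,4] → 2·1 = 2.
|Patch 2∩Patch 3|: x∈[2,5], y∈[1,4] → 3·3 = 9.
|Patch 1∩Patch 2∩Patch 3| = 1.
|Patch 1 ∪ Patch 2 ∪ Patch 3| = 69 − 16 + 1 = 54.00.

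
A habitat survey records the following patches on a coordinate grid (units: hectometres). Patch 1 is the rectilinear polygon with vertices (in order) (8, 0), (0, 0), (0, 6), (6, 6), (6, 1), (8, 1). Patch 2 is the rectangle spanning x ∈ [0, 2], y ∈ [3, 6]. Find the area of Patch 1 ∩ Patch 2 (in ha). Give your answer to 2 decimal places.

6.00

The intersection is the polygon with vertices (0,6), (2,6), (2,3), (0,3).
By the shoelace formula its area is 6.00.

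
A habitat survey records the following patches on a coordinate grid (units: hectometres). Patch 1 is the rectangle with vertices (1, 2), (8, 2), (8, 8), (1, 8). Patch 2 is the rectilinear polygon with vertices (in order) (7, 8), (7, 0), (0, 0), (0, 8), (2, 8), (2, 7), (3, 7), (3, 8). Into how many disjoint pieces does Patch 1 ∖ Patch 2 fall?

Patch 1 ∖ Patch 2 splits into 2 disjoint pieces (area 6, area 1).

2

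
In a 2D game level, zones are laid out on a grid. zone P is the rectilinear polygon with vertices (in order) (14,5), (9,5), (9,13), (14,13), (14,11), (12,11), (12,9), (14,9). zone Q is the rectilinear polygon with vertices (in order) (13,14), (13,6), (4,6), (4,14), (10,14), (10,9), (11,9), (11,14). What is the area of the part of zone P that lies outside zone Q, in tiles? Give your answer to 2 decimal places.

|zone P| = 36, |zone P∩zone Q| = 22.
|zone P ∖ zone Q| = |zone P| − |zone P∩zone Q| = 36 − 22 = 14.00.

14.00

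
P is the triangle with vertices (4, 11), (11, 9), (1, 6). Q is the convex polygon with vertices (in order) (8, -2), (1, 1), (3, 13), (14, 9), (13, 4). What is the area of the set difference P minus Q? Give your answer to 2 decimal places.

0.69

|P| = 20.5, |P∩Q| = 19.8084.
|P ∖ Q| = |P| − |P∩Q| = 20.5 − 19.8084 = 0.69.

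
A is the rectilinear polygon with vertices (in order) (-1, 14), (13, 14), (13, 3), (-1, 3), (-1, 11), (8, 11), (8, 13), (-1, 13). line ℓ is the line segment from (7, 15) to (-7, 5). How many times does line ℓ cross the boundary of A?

4

The segment meets the boundary at (-1,9.286), (5.6,14), (1.4,11), (4.2,13).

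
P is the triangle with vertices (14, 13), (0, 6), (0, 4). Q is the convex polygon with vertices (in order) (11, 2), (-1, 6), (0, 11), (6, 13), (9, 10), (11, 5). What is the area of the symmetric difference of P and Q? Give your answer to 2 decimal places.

74.57

|P| = 14, |Q| = 82, |P∩Q| = 10.7155.
|P △ Q| = |P| + |Q| − 2·|P∩Q| = 14 + 82 − 21.431 = 74.57.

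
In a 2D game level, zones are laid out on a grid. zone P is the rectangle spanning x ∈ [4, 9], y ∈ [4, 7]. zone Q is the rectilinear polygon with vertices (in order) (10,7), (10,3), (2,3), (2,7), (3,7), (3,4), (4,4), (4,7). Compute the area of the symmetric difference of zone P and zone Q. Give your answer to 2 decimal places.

|zone P| = 15, |zone Q| = 29, |zone P∩zone Q| = 15.
|zone P △ zone Q| = |zone P| + |zone Q| − 2·|zone P∩zone Q| = 15 + 29 − 30 = 14.00.

14.00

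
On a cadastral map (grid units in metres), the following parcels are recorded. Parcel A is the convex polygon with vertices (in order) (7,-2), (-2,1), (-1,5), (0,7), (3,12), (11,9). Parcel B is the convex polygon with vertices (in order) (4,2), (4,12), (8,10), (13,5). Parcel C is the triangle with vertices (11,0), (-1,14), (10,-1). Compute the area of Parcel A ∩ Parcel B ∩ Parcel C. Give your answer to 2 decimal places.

The intersection is the polygon with vertices (7.054,3.018), (4,7.182), (4,8.167), (8.111,3.37).
By the shoelace formula its area is 4.76.

4.76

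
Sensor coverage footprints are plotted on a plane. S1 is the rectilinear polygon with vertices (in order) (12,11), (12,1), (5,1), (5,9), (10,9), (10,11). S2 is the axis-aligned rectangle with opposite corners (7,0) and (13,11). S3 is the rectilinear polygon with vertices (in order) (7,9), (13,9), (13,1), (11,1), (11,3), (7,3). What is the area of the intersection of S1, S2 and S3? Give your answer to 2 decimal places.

The intersection is the polygon with vertices (11,1), (11,3), (7,3), (7,9), (10,9), (12,9), (12,1).
By the shoelace formula its area is 32.00.

32.00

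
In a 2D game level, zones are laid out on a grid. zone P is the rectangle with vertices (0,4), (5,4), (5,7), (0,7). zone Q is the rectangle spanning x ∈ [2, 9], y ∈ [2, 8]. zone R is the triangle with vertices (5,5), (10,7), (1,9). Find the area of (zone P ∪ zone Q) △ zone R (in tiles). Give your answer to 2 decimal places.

38.12

|zone P ∪ zone Q| = 48.
|(zone P ∪ zone Q) ∩ zone R| = 11.9389.
|(zone P ∪ zone Q) △ zone R| = 48 + 14 − 23.8778 = 38.12.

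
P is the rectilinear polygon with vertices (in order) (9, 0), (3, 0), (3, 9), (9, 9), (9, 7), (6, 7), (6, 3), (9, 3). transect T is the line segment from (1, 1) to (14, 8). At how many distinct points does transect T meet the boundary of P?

2

The segment meets the boundary at (6,3.692), (3,2.077).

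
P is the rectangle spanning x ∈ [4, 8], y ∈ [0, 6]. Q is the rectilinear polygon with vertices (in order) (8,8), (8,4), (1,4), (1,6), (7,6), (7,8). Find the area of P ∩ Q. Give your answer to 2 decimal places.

8.00

The intersection is the polygon with vertices (8,4), (4,4), (4,6), (7,6), (8,6).
By the shoelace formula its area is 8.00.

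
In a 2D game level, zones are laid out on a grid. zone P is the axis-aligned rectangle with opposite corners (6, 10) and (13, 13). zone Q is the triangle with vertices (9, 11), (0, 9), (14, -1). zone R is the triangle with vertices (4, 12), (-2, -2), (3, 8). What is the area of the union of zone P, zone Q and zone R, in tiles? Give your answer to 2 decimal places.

By inclusion–exclusion:
Individual areas: |zone P| = 21, |zone Q| = 59, |zone R| = 5.
|zone P∩zone Q| = 2.2083.
|zone P∩zone R| = 0.
|zone Q∩zone R| = 1.4221.
|zone P∩zone Q∩zone R| = 0.
|zone P ∪ zone Q ∪ zone R| = 85 − 3.6304 + 0 = 81.37.

81.37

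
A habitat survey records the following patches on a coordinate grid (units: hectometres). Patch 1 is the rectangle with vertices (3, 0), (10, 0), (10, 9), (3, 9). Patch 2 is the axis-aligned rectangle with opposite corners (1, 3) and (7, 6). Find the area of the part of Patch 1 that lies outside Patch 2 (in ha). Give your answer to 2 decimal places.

|Patch 1∩Patch 2|: x∈[3,7], y∈[3,6] → 4·3 = 12.
|Patch 1| = 63.
|Patch 1 ∖ Patch 2| = |Patch 1| − |Patch 1∩Patch 2| = 63 − 12 = 51.00.

51.00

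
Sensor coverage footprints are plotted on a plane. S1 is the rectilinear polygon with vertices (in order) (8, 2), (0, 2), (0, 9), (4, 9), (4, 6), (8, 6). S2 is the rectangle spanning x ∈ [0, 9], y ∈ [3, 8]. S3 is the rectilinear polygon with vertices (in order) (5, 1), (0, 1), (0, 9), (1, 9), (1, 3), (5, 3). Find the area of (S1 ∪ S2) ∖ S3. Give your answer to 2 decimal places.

46.00

|S1 ∪ S2| = 57.
|(S1 ∪ S2) ∩ S3| = 11.
|(S1 ∪ S2) ∖ S3| = 57 − 11 = 46.00.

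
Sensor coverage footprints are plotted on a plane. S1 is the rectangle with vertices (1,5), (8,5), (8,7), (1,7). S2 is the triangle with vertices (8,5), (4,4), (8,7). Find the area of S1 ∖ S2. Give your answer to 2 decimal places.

11.33

|S1| = 14, |S1∩S2| = 2.6667.
|S1 ∖ S2| = |S1| − |S1∩S2| = 14 − 2.6667 = 11.33.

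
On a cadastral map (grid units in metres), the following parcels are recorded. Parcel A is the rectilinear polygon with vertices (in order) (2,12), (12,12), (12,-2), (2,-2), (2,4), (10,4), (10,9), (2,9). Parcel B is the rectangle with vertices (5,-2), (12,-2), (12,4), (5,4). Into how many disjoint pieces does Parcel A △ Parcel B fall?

Parcel A △ Parcel B splits into 2 disjoint pieces (area 40, area 18).

2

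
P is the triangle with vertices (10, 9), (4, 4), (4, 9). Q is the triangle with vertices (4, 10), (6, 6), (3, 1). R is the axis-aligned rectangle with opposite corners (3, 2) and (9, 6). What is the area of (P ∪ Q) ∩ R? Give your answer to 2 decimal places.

The region (P ∪ Q) ∩ R is the polygon with vertices (3.6,2), (3.111,2), (3.556,6), (6.4,6), (5.6,5.333).
By the shoelace formula its area is 6.00.

6.00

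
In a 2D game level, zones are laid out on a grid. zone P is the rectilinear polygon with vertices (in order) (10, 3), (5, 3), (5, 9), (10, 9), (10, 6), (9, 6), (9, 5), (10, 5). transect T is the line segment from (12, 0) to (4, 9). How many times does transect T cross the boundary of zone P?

The segment meets the boundary at (5,7.875), (9.333,3).

2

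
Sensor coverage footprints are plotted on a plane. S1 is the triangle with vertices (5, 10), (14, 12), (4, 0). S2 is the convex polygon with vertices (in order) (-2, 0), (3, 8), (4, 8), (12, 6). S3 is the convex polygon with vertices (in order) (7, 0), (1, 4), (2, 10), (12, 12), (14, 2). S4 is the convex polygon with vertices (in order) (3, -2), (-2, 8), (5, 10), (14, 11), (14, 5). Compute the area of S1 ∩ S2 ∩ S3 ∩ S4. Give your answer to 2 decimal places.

The intersection is the polygon with vertices (4.78,7.805), (9.517,6.621), (7.333,4), (4.269,2.687).
By the shoelace formula its area is 15.01.

15.01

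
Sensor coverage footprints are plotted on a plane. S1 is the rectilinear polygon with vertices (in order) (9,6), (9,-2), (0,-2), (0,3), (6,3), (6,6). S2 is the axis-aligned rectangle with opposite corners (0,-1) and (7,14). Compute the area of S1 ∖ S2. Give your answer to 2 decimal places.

|S1| = 54, |S1∩S2| = 31.
|S1 ∖ S2| = |S1| − |S1∩S2| = 54 − 31 = 23.00.

23.00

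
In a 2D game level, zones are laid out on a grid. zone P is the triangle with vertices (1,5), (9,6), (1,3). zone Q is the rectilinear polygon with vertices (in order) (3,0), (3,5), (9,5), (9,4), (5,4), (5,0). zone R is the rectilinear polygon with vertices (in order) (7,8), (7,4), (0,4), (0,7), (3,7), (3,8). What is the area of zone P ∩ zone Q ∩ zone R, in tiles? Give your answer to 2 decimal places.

The intersection is the polygon with vertices (3,5), (6.333,5), (3.667,4), (3,4).
By the shoelace formula its area is 2.00.

2.00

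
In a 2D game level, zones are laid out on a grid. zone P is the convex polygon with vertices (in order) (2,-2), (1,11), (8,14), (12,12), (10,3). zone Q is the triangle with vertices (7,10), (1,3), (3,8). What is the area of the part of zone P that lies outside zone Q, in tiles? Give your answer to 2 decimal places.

|zone P| = 116, |zone P∩zone Q| = 7.8057.
|zone P ∖ zone Q| = |zone P| − |zone P∩zone Q| = 116 − 7.8057 = 108.19.

108.19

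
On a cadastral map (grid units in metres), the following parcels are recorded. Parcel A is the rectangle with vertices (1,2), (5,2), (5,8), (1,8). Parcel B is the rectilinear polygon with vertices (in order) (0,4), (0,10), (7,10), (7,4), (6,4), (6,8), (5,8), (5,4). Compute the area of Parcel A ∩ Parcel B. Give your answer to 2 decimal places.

The intersection is the polygon with vertices (5,4), (1,4), (1,8), (5,8).
By the shoelace formula its area is 16.00.

16.00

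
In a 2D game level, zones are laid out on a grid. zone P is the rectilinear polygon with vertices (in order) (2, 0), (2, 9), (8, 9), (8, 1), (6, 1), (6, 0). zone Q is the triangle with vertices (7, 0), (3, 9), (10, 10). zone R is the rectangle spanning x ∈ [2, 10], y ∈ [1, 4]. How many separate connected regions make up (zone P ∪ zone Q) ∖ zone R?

3

(zone P ∪ zone Q) ∖ zone R splits into 3 disjoint pieces (area 38.1, area 0.3722, area 4).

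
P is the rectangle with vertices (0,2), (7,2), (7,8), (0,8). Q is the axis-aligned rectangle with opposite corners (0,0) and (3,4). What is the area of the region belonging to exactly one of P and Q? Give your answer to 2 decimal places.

42.00

|P∩Q|: x∈[0,3], y∈[2,4] → 3·2 = 6.
|P △ Q| = |P| + |Q| − 2·|P∩Q| = 42 + 12 − 12 = 42.00.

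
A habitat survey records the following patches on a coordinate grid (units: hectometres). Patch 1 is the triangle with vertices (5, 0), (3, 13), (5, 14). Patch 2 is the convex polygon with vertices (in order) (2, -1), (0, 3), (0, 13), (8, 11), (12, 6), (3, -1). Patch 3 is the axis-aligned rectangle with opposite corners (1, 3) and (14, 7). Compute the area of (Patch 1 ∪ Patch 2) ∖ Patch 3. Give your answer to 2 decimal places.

71.66

|Patch 1 ∪ Patch 2| = 109.4762.
|(Patch 1 ∪ Patch 2) ∩ Patch 3| = 37.8143.
|(Patch 1 ∪ Patch 2) ∖ Patch 3| = 109.4762 − 37.8143 = 71.66.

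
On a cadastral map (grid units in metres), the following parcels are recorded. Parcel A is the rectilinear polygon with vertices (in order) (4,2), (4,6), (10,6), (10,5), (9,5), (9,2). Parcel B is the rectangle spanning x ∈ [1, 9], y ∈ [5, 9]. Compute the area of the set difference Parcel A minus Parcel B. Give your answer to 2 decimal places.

|Parcel A| = 21, |Parcel A∩Parcel B| = 5.
|Parcel A ∖ Parcel B| = |Parcel A| − |Parcel A∩Parcel B| = 21 − 5 = 16.00.

16.00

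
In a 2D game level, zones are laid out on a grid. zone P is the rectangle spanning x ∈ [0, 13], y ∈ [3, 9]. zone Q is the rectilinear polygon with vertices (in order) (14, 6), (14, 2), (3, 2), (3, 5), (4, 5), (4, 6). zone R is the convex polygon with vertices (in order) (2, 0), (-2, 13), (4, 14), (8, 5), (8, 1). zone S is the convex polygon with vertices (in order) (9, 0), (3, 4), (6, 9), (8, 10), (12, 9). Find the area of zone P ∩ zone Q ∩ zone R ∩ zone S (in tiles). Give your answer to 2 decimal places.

12.69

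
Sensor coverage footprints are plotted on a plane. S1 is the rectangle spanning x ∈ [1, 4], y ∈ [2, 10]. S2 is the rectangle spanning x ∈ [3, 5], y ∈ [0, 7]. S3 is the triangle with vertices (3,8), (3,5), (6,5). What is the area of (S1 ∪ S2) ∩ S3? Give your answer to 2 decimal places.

4.00

The region (S1 ∪ S2) ∩ S3 is the polygon with vertices (5,5), (3,5), (3,8), (4,7), (5,6).
By the shoelace formula its area is 4.00.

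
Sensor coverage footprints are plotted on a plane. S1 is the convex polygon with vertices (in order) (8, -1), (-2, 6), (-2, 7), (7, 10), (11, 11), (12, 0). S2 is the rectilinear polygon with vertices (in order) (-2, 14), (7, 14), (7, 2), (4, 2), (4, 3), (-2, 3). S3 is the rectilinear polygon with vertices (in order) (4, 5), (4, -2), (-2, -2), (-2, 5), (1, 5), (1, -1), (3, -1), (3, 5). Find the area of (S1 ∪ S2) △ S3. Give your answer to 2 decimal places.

169.23

|S1 ∪ S2| = 156.9286.
|(S1 ∪ S2) ∩ S3| = 8.85.
|(S1 ∪ S2) △ S3| = 156.9286 + 30 − 17.7 = 169.23.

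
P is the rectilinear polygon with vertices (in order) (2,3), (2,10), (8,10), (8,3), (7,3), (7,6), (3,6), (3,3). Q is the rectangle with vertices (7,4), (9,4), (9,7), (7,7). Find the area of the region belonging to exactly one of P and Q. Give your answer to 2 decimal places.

30.00

|P| = 30, |Q| = 6, |P∩Q| = 3.
|P △ Q| = |P| + |Q| − 2·|P∩Q| = 30 + 6 − 6 = 30.00.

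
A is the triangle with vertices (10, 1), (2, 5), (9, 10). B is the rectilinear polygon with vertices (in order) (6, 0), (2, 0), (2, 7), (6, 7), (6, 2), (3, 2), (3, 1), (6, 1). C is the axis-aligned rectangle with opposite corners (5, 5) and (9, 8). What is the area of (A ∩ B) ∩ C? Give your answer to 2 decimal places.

The region (A ∩ B) ∩ C is the polygon with vertices (6,7), (6,5), (5,5), (5,7).
By the shoelace formula its area is 2.00.

2.00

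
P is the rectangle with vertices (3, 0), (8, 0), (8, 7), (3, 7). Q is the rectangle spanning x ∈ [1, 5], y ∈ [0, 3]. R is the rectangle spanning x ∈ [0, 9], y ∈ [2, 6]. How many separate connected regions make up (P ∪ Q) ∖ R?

2

(P ∪ Q) ∖ R splits into 2 disjoint pieces (area 5, area 14).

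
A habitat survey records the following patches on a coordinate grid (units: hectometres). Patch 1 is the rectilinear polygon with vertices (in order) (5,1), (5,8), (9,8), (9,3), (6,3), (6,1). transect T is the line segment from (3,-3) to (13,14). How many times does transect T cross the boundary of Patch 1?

4

The segment meets the boundary at (9,7.2), (6.529,3), (6,2.1), (5.353,1).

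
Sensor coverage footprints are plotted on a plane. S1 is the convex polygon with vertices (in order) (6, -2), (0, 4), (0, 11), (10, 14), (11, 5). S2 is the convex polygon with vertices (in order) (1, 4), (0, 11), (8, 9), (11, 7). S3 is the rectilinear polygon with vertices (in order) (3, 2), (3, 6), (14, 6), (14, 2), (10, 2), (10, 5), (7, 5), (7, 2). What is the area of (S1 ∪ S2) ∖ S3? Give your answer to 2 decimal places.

|S1 ∪ S2| = 121.0249.
|(S1 ∪ S2) ∩ S3| = 20.6444.
|(S1 ∪ S2) ∖ S3| = 121.0249 − 20.6444 = 100.38.

100.38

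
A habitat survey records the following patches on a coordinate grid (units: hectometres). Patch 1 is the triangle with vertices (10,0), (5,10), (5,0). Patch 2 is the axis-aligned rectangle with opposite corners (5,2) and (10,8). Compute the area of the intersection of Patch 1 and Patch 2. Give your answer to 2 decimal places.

The intersection is the polygon with vertices (9,2), (5,2), (5,8), (6,8).
By the shoelace formula its area is 15.00.

15.00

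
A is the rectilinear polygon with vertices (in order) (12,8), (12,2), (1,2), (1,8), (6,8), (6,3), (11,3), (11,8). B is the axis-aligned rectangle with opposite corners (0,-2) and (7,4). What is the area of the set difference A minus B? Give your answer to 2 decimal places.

30.00

|A| = 41, |A∩B| = 11.
|A ∖ B| = |A| − |A∩B| = 41 − 11 = 30.00.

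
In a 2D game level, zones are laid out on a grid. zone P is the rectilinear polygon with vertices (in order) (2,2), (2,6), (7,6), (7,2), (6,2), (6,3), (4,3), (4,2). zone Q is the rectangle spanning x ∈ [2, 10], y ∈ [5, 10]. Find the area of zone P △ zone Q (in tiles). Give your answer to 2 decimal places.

|zone P| = 18, |zone Q| = 40, |zone P∩zone Q| = 5.
|zone P △ zone Q| = |zone P| + |zone Q| − 2·|zone P∩zone Q| = 18 + 40 − 10 = 48.00.

48.00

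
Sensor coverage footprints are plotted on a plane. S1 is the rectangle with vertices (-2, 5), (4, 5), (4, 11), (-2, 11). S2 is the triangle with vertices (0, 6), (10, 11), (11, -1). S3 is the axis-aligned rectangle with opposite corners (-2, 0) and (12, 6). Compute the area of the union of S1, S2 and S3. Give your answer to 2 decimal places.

136.79

By inclusion–exclusion:
Individual areas: |S1| = 36, |S2| = 62.5, |S3| = 84.
|S1∩S2| = 7.2143.
|S1∩S3|: x∈[-2,4], y∈[5,6] → 6·1 = 6.
|S2∩S3| = 35.7143.
|S1∩S2∩S3| = 3.2143.
|S1 ∪ S2 ∪ S3| = 182.5 − 48.9286 + 3.2143 = 136.79.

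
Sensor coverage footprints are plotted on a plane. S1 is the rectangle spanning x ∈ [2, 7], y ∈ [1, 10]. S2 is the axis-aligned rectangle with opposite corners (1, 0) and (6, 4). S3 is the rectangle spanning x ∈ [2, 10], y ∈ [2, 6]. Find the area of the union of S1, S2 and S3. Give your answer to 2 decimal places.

65.00

By inclusion–exclusion:
Individual areas: |S1| = 45, |S2| = 20, |S3| = 32.
|S1∩S2|: x∈[2,6], y∈[1,4] → 4·3 = 12.
|S1∩S3|: x∈[2,7], y∈[2,6] → 5·4 = 20.
|S2∩S3|: x∈[2,6], y∈[2,4] → 4·2 = 8.
|S1∩S2∩S3| = 8.
|S1 ∪ S2 ∪ S3| = 97 − 40 + 8 = 65.00.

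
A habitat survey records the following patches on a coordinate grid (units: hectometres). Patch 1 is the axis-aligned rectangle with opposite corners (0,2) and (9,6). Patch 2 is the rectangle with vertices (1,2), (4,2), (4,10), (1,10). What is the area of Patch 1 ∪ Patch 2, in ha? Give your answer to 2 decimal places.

By inclusion–exclusion:
Individual areas: |Patch 1| = 36, |Patch 2| = 24.
|Patch 1∩Patch 2|: x∈[1,4], y∈[2,6] → 3·4 = 12.
|Patch 1 ∪ Patch 2| = 60 − 12 = 48.00.

48.00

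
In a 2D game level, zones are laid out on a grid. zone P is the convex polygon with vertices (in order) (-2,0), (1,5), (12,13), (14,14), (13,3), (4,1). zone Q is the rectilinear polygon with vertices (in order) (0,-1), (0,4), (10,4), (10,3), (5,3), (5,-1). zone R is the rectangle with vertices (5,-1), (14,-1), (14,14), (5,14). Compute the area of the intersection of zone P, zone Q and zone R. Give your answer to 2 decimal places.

5.00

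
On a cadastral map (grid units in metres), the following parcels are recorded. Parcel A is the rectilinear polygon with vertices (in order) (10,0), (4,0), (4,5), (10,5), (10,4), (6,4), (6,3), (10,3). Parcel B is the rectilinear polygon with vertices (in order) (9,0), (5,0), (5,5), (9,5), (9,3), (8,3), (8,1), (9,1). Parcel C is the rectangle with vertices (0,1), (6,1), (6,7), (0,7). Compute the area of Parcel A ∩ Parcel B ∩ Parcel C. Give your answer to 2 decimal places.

4.00

The intersection is the polygon with vertices (5,5), (6,5), (6,4), (6,3), (6,1), (5,1).
By the shoelace formula its area is 4.00.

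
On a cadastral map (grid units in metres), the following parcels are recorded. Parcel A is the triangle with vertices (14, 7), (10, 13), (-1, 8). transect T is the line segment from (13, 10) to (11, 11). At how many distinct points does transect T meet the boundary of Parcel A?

1

The segment meets the boundary at (11.5,10.75).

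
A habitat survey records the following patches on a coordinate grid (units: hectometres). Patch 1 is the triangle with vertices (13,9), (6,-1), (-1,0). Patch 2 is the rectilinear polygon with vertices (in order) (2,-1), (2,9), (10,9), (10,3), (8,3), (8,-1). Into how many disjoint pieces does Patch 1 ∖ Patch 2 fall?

Patch 1 ∖ Patch 2 splits into 3 disjoint pieces (area 3.5357, area 0.4571, area 3.5357).

3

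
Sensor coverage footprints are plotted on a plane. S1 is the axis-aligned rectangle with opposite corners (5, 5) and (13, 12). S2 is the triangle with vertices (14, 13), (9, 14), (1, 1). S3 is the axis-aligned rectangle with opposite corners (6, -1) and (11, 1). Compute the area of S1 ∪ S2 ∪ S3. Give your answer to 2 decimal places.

79.86

By inclusion–exclusion:
Individual areas: |S1| = 56, |S2| = 36.5, |S3| = 10.
|S1∩S2| = 22.6442.
|S1∩S3| = 0 (no overlap).
|S2∩S3| = 0.
|S1∩S2∩S3| = 0.
|S1 ∪ S2 ∪ S3| = 102.5 − 22.6442 + 0 = 79.86.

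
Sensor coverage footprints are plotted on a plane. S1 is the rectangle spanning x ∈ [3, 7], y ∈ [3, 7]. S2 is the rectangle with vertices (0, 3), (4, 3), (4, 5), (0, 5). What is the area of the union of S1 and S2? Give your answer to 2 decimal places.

22.00

By inclusion–exclusion:
Individual areas: |S1| = 16, |S2| = 8.
|S1∩S2|: x∈[3,4], y∈[3,5] → 1·2 = 2.
|S1 ∪ S2| = 24 − 2 = 22.00.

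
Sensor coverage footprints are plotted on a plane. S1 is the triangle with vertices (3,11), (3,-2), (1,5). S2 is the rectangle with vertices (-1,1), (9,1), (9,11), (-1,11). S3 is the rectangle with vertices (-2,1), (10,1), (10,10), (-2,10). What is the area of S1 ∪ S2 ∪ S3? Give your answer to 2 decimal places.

By inclusion–exclusion:
Individual areas: |S1| = 13, |S2| = 100, |S3| = 108.
|S1∩S2| = 11.7143.
|S1∩S3| = 11.5476.
|S2∩S3|: x∈[-1,9], y∈[1,10] → 10·9 = 90.
|S1∩S2∩S3| = 11.5476.
|S1 ∪ S2 ∪ S3| = 221 − 113.2619 + 11.5476 = 119.29.

119.29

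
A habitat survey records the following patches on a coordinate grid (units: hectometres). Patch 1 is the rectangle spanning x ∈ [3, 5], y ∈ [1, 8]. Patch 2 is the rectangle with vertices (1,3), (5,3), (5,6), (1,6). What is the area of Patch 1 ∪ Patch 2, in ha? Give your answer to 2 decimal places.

By inclusion–exclusion:
Individual areas: |Patch 1| = 14, |Patch 2| = 12.
|Patch 1∩Patch 2|: x∈[3,5], y∈[3,6] → 2·3 = 6.
|Patch 1 ∪ Patch 2| = 26 − 6 = 20.00.

20.00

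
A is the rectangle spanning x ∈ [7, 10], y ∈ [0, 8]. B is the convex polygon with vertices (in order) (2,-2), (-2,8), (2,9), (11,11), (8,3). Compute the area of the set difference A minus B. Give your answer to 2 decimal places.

13.90

|A| = 24, |A∩B| = 10.1042.
|A ∖ B| = |A| − |A∩B| = 24 − 10.1042 = 13.90.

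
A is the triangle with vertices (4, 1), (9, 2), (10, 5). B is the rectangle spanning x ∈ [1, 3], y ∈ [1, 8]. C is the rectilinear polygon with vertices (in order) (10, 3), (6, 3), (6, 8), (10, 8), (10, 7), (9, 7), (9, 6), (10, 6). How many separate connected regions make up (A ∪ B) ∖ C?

2

(A ∪ B) ∖ C splits into 2 disjoint pieces (area 4.6667, area 14).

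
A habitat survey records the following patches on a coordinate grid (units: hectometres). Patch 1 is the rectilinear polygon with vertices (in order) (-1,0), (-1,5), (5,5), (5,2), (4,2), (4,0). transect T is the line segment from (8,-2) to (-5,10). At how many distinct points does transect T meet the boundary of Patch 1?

2

The segment meets the boundary at (0.417,5), (4,1.692).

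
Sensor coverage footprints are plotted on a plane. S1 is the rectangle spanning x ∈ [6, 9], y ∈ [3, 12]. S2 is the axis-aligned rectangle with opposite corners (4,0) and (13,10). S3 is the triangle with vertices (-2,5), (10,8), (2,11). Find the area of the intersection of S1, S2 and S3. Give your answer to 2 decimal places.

4.69

The intersection is the polygon with vertices (6,9.5), (9,8.375), (9,7.75), (6,7).
By the shoelace formula its area is 4.69.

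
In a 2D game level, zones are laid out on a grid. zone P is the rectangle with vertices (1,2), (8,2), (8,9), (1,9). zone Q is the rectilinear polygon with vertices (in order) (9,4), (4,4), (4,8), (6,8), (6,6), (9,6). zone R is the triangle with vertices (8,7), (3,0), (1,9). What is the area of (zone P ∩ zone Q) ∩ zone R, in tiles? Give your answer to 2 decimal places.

8.82

The region (zone P ∩ zone Q) ∩ zone R is the polygon with vertices (4,4), (4,8), (4.5,8), (6,7.571), (6,6), (7.286,6), (5.857,4).
By the shoelace formula its area is 8.82.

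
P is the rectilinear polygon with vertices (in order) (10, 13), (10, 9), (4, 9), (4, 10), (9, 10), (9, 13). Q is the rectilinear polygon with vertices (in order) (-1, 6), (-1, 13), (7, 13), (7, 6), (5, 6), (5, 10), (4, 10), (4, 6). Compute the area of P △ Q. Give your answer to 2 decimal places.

|P| = 9, |Q| = 52, |P∩Q| = 2.
|P △ Q| = |P| + |Q| − 2·|P∩Q| = 9 + 52 − 4 = 57.00.

57.00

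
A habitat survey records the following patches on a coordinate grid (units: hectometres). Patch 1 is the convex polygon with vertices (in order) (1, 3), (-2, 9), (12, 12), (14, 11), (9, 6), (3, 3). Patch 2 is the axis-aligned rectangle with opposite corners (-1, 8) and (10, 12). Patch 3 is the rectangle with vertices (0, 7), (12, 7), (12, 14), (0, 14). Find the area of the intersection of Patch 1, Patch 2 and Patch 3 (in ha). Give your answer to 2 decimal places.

25.00

The intersection is the polygon with vertices (10,8), (0,8), (0,9.429), (10,11.571).
By the shoelace formula its area is 25.00.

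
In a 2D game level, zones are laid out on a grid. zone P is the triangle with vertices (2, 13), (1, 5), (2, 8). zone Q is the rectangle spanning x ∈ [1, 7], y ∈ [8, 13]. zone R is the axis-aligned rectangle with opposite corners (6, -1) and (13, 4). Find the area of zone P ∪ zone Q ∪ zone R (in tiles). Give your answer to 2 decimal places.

By inclusion–exclusion:
Individual areas: |zone P| = 2.5, |zone Q| = 30, |zone R| = 35.
|zone P∩zone Q| = 1.5625.
|zone P∩zone R| = 0.
|zone Q∩zone R| = 0 (no overlap).
|zone P∩zone Q∩zone R| = 0.
|zone P ∪ zone Q ∪ zone R| = 67.5 − 1.5625 + 0 = 65.94.

65.94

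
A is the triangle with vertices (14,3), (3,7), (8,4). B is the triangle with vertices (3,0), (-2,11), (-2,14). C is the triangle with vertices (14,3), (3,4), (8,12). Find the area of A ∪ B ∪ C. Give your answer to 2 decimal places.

54.25

By inclusion–exclusion:
Individual areas: |A| = 6.5, |B| = 7.5, |C| = 46.5.
|A∩B| = 0.
|A∩C| = 6.2538.
|B∩C| = 0.
|A∩B∩C| = 0.
|A ∪ B ∪ C| = 60.5 − 6.2538 + 0 = 54.25.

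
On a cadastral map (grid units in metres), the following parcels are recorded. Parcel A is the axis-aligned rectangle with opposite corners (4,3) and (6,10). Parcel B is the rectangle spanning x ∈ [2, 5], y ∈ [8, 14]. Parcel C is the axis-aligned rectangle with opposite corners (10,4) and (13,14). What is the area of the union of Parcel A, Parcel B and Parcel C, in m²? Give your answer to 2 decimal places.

By inclusion–exclusion:
Individual areas: |Parcel A| = 14, |Parcel B| = 18, |Parcel C| = 30.
|Parcel A∩Parcel B|: x∈[4,5], y∈[8,10] → 1·2 = 2.
|Parcel A∩Parcel C| = 0 (no overlap).
|Parcel B∩Parcel C| = 0 (no overlap).
|Parcel A∩Parcel B∩Parcel C| = 0.
|Parcel A ∪ Parcel B ∪ Parcel C| = 62 − 2 + 0 = 60.00.

60.00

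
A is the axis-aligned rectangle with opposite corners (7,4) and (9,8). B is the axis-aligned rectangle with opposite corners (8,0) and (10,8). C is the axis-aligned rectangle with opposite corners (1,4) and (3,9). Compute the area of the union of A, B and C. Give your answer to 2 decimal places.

30.00

By inclusion–exclusion:
Individual areas: |A| = 8, |B| = 16, |C| = 10.
|A∩B|: x∈[8,9], y∈[4,8] → 1·4 = 4.
|A∩C| = 0 (no overlap).
|B∩C| = 0 (no overlap).
|A∩B∩C| = 0.
|A ∪ B ∪ C| = 34 − 4 + 0 = 30.00.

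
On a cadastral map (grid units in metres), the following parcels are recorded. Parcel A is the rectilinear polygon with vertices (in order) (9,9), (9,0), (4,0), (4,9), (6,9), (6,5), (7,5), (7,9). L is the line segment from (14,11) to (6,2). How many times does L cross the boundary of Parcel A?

1

The segment meets the boundary at (9,5.375).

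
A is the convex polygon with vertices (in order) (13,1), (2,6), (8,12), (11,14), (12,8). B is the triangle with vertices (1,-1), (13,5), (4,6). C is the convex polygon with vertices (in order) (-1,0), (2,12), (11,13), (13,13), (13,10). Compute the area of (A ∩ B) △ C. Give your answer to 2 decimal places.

94.80

|A ∩ B| = 13.7636.
|(A ∩ B) ∩ C| = 2.7334.
|(A ∩ B) △ C| = 13.7636 + 86.5 − 5.4667 = 94.80.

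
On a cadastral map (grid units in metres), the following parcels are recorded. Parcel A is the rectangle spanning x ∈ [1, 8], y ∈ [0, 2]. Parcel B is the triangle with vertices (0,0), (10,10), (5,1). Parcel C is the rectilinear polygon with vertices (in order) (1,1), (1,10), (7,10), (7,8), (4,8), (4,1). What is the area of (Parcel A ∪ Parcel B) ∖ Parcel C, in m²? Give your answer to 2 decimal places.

23.62

|Parcel A ∪ Parcel B| = 28.6222.
|(Parcel A ∪ Parcel B) ∩ Parcel C| = 5.
|(Parcel A ∪ Parcel B) ∖ Parcel C| = 28.6222 − 5 = 23.62.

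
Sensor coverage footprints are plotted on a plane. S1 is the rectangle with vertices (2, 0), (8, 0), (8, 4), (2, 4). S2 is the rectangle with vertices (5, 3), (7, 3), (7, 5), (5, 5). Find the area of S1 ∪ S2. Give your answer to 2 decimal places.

By inclusion–exclusion:
Individual areas: |S1| = 24, |S2| = 4.
|S1∩S2|: x∈[5,7], y∈[3,4] → 2·1 = 2.
|S1 ∪ S2| = 28 − 2 = 26.00.

26.00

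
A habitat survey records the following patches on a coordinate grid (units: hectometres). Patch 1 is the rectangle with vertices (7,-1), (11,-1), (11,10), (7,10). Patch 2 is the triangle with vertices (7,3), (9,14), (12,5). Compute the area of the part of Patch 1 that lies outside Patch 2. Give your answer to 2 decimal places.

24.32

|Patch 1| = 44, |Patch 1∩Patch 2| = 19.6788.
|Patch 1 ∖ Patch 2| = |Patch 1| − |Patch 1∩Patch 2| = 44 − 19.6788 = 24.32.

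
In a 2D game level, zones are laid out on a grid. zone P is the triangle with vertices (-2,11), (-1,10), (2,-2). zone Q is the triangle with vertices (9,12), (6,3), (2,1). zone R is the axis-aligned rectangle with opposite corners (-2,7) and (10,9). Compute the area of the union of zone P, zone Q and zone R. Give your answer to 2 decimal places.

39.92

By inclusion–exclusion:
Individual areas: |zone P| = 4.5, |zone Q| = 15, |zone R| = 24.
|zone P∩zone Q| = 0.
|zone P∩zone R| = 1.1538.
|zone Q∩zone R| = 2.4242.
|zone P∩zone Q∩zone R| = 0.
|zone P ∪ zone Q ∪ zone R| = 43.5 − 3.5781 + 0 = 39.92.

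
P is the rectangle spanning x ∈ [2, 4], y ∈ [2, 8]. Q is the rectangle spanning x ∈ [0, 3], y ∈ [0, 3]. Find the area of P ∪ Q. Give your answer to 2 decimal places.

By inclusion–exclusion:
Individual areas: |P| = 12, |Q| = 9.
|P∩Q|: x∈[2,3], y∈[2,3] → 1·1 = 1.
|P ∪ Q| = 21 − 1 = 20.00.

20.00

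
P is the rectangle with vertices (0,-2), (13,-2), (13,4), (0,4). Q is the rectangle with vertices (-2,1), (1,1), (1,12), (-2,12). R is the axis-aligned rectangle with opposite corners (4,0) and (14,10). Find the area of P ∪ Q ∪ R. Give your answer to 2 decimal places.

172.00

By inclusion–exclusion:
Individual areas: |P| = 78, |Q| = 33, |R| = 100.
|P∩Q|: x∈[0,1], y∈[1,4] → 1·3 = 3.
|P∩R|: x∈[4,13], y∈[0,4] → 9·4 = 36.
|Q∩R| = 0 (no overlap).
|P∩Q∩R| = 0.
|P ∪ Q ∪ R| = 211 − 39 + 0 = 172.00.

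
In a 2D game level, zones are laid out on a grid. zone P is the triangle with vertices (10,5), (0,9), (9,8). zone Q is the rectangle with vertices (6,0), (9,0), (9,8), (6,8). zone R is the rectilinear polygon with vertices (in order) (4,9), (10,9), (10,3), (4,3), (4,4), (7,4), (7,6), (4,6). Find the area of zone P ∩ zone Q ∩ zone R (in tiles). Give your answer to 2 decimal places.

The intersection is the polygon with vertices (6,8), (9,8), (9,5.4), (6,6.6).
By the shoelace formula its area is 6.00.

6.00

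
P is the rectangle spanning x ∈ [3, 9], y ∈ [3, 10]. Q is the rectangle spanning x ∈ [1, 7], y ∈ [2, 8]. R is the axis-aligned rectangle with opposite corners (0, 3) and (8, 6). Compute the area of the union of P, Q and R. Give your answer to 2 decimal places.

By inclusion–exclusion:
Individual areas: |P| = 42, |Q| = 36, |R| = 24.
|P∩Q|: x∈[3,7], y∈[3,8] → 4·5 = 20.
|P∩R|: x∈[3,8], y∈[3,6] → 5·3 = 15.
|Q∩R|: x∈[1,7], y∈[3,6] → 6·3 = 18.
|P∩Q∩R| = 12.
|P ∪ Q ∪ R| = 102 − 53 + 12 = 61.00.

61.00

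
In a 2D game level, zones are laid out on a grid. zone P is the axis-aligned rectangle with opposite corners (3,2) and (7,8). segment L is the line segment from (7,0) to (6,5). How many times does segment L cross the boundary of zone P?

1

The segment meets the boundary at (6.6,2).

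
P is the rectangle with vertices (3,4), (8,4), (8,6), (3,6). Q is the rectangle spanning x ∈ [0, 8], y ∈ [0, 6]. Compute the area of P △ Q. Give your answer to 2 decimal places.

|P∩Q|: x∈[3,8], y∈[4,6] → 5·2 = 10.
|P △ Q| = |P| + |Q| − 2·|P∩Q| = 10 + 48 − 20 = 38.00.

38.00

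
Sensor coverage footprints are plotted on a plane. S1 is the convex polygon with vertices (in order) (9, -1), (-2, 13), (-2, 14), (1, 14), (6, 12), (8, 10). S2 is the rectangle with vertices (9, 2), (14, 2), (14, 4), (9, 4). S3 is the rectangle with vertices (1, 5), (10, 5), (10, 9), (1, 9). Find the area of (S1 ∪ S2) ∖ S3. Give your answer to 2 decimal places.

|S1 ∪ S2| = 77.5.
|(S1 ∪ S2) ∩ S3| = 22.2338.
|(S1 ∪ S2) ∖ S3| = 77.5 − 22.2338 = 55.27.

55.27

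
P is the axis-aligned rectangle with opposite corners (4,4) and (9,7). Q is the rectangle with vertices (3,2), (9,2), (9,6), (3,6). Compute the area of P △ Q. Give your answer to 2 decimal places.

|P∩Q|: x∈[4,9], y∈[4,6] → 5·2 = 10.
|P △ Q| = |P| + |Q| − 2·|P∩Q| = 15 + 24 − 20 = 19.00.

19.00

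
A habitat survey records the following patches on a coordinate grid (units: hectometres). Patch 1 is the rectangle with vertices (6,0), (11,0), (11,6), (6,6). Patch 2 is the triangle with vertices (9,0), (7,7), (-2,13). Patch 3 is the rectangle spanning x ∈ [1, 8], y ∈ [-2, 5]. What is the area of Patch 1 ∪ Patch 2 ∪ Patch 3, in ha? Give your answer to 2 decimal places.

By inclusion–exclusion:
Individual areas: |Patch 1| = 30, |Patch 2| = 25.5, |Patch 3| = 49.
|Patch 1∩Patch 2| = 7.539.
|Patch 1∩Patch 3|: x∈[6,8], y∈[0,5] → 2·5 = 10.
|Patch 2∩Patch 3| = 5.8464.
|Patch 1∩Patch 2∩Patch 3| = 4.9513.
|Patch 1 ∪ Patch 2 ∪ Patch 3| = 104.5 − 23.3854 + 4.9513 = 86.07.

86.07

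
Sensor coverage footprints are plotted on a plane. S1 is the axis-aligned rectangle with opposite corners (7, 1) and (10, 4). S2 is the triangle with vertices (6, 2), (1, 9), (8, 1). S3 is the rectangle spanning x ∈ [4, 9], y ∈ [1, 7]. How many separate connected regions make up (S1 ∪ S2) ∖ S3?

(S1 ∪ S2) ∖ S3 splits into 2 disjoint pieces (area 3, area 1.1571).

2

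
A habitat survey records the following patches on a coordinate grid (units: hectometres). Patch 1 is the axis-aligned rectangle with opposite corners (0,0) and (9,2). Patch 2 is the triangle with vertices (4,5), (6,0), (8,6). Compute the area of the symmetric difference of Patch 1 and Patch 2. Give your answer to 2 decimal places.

26.07

|Patch 1| = 18, |Patch 2| = 11, |Patch 1∩Patch 2| = 1.4667.
|Patch 1 △ Patch 2| = |Patch 1| + |Patch 2| − 2·|Patch 1∩Patch 2| = 18 + 11 − 2.9333 = 26.07.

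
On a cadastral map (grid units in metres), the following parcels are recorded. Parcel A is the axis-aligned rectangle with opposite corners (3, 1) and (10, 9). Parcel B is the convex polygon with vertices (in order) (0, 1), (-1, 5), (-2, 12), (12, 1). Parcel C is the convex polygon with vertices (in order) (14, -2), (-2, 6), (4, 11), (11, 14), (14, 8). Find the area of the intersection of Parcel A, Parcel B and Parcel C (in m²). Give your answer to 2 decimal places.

The intersection is the polygon with vertices (8,1), (3,3.5), (3,8.071), (10,2.571), (10,1).
By the shoelace formula its area is 24.00.

24.00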